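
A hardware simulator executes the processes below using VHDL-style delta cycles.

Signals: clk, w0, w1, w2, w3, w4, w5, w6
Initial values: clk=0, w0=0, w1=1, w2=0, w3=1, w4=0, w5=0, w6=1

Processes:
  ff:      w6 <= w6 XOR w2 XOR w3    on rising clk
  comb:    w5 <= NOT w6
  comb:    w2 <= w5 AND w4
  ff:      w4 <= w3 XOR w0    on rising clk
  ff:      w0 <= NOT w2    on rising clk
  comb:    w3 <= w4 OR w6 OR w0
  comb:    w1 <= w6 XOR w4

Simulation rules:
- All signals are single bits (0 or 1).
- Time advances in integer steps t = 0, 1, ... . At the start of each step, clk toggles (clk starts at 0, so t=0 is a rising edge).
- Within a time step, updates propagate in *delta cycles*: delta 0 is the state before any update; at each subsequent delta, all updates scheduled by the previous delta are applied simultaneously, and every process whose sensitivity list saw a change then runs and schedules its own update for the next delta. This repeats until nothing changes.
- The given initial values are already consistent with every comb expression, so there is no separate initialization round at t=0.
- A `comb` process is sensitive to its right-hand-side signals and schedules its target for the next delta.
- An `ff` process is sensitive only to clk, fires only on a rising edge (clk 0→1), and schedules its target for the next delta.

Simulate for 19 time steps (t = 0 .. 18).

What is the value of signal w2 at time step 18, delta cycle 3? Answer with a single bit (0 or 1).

t=0 Δ0: w6=1 w4=0 w2=0 clk=0 w5=0 w3=1 w1=1 w0=0
  Δ1: clk:0→1
  Δ2: w6:1→0, w4:0→1, w0:0→1
  Δ3: w5:0→1
  Δ4: w2:0→1
  (4Δ to stable)
t=1 Δ0: w6=0 w4=1 w2=1 clk=1 w5=1 w3=1 w1=1 w0=1
  Δ1: clk:1→0
  (1Δ to stable)
t=2 Δ0: w6=0 w4=1 w2=1 clk=0 w5=1 w3=1 w1=1 w0=1
  Δ1: clk:0→1
  Δ2: w4:1→0, w0:1→0
  Δ3: w2:1→0, w3:1→0, w1:1→0
  (3Δ to stable)
t=3 Δ0: w6=0 w4=0 w2=0 clk=1 w5=1 w3=0 w1=0 w0=0
  Δ1: clk:1→0
  (1Δ to stable)
t=4 Δ0: w6=0 w4=0 w2=0 clk=0 w5=1 w3=0 w1=0 w0=0
  Δ1: clk:0→1
  Δ2: w0:0→1
  Δ3: w3:0→1
  (3Δ to stable)
t=5 Δ0: w6=0 w4=0 w2=0 clk=1 w5=1 w3=1 w1=0 w0=1
  Δ1: clk:1→0
  (1Δ to stable)
t=6 Δ0: w6=0 w4=0 w2=0 clk=0 w5=1 w3=1 w1=0 w0=1
  Δ1: clk:0→1
  Δ2: w6:0→1
  Δ3: w5:1→0, w1:0→1
  (3Δ to stable)
t=7 Δ0: w6=1 w4=0 w2=0 clk=1 w5=0 w3=1 w1=1 w0=1
  Δ1: clk:1→0
  (1Δ to stable)
t=8 Δ0: w6=1 w4=0 w2=0 clk=0 w5=0 w3=1 w1=1 w0=1
  Δ1: clk:0→1
  Δ2: w6:1→0
  Δ3: w5:0→1, w1:1→0
  (3Δ to stable)
t=9 Δ0: w6=0 w4=0 w2=0 clk=1 w5=1 w3=1 w1=0 w0=1
  Δ1: clk:1→0
  (1Δ to stable)
t=10 Δ0: w6=0 w4=0 w2=0 clk=0 w5=1 w3=1 w1=0 w0=1
  Δ1: clk:0→1
  Δ2: w6:0→1
  Δ3: w5:1→0, w1:0→1
  (3Δ to stable)
t=11 Δ0: w6=1 w4=0 w2=0 clk=1 w5=0 w3=1 w1=1 w0=1
  Δ1: clk:1→0
  (1Δ to stable)
t=12 Δ0: w6=1 w4=0 w2=0 clk=0 w5=0 w3=1 w1=1 w0=1
  Δ1: clk:0→1
  Δ2: w6:1→0
  Δ3: w5:0→1, w1:1→0
  (3Δ to stable)
t=13 Δ0: w6=0 w4=0 w2=0 clk=1 w5=1 w3=1 w1=0 w0=1
  Δ1: clk:1→0
  (1Δ to stable)
t=14 Δ0: w6=0 w4=0 w2=0 clk=0 w5=1 w3=1 w1=0 w0=1
  Δ1: clk:0→1
  Δ2: w6:0→1
  Δ3: w5:1→0, w1:0→1
  (3Δ to stable)
t=15 Δ0: w6=1 w4=0 w2=0 clk=1 w5=0 w3=1 w1=1 w0=1
  Δ1: clk:1→0
  (1Δ to stable)
t=16 Δ0: w6=1 w4=0 w2=0 clk=0 w5=0 w3=1 w1=1 w0=1
  Δ1: clk:0→1
  Δ2: w6:1→0
  Δ3: w5:0→1, w1:1→0
  (3Δ to stable)
t=17 Δ0: w6=0 w4=0 w2=0 clk=1 w5=1 w3=1 w1=0 w0=1
  Δ1: clk:1→0
  (1Δ to stable)
t=18 Δ0: w6=0 w4=0 w2=0 clk=0 w5=1 w3=1 w1=0 w0=1
  Δ1: clk:0→1
  Δ2: w6:0→1
  Δ3: w5:1→0, w1:0→1
  (3Δ to stable)

0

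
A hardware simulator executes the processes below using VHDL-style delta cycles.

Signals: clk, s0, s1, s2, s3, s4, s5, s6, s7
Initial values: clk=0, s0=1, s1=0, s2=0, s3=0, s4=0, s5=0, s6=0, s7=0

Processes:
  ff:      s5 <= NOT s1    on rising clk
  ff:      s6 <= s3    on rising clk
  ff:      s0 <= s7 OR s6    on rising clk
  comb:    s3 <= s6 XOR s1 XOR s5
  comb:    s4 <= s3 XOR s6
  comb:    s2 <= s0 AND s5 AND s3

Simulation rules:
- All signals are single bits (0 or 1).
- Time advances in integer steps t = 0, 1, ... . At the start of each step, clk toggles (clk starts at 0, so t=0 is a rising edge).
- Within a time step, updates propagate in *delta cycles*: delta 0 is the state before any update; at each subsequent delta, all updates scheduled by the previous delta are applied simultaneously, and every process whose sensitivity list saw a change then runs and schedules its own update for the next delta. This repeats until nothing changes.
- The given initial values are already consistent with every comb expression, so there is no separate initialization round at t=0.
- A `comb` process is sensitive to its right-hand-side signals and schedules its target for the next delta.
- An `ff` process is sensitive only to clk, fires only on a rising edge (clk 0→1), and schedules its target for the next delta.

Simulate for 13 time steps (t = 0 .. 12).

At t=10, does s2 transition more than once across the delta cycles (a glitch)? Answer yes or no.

no

t0.Δ0 s5=0 s2=0 clk=0 s0=1 s3=0 s1=0 s4=0 s7=0 s6=0
t0.Δ1 s5=0 s2=0 clk=1 s0=1 s3=0 s1=0 s4=0 s7=0 s6=0
t0.Δ2 s5=1 s2=0 clk=1 s0=0 s3=0 s1=0 s4=0 s7=0 s6=0
t0.Δ3 s5=1 s2=0 clk=1 s0=0 s3=1 s1=0 s4=0 s7=0 s6=0
t0.Δ4 s5=1 s2=0 clk=1 s0=0 s3=1 s1=0 s4=1 s7=0 s6=0
t1.Δ0 s5=1 s2=0 clk=1 s0=0 s3=1 s1=0 s4=1 s7=0 s6=0
t1.Δ1 s5=1 s2=0 clk=0 s0=0 s3=1 s1=0 s4=1 s7=0 s6=0
t2.Δ0 s5=1 s2=0 clk=0 s0=0 s3=1 s1=0 s4=1 s7=0 s6=0
t2.Δ1 s5=1 s2=0 clk=1 s0=0 s3=1 s1=0 s4=1 s7=0 s6=0
t2.Δ2 s5=1 s2=0 clk=1 s0=0 s3=1 s1=0 s4=1 s7=0 s6=1
t2.Δ3 s5=1 s2=0 clk=1 s0=0 s3=0 s1=0 s4=0 s7=0 s6=1
t2.Δ4 s5=1 s2=0 clk=1 s0=0 s3=0 s1=0 s4=1 s7=0 s6=1
t3.Δ0 s5=1 s2=0 clk=1 s0=0 s3=0 s1=0 s4=1 s7=0 s6=1
t3.Δ1 s5=1 s2=0 clk=0 s0=0 s3=0 s1=0 s4=1 s7=0 s6=1
t4.Δ0 s5=1 s2=0 clk=0 s0=0 s3=0 s1=0 s4=1 s7=0 s6=1
t4.Δ1 s5=1 s2=0 clk=1 s0=0 s3=0 s1=0 s4=1 s7=0 s6=1
t4.Δ2 s5=1 s2=0 clk=1 s0=1 s3=0 s1=0 s4=1 s7=0 s6=0
t4.Δ3 s5=1 s2=0 clk=1 s0=1 s3=1 s1=0 s4=0 s7=0 s6=0
t4.Δ4 s5=1 s2=1 clk=1 s0=1 s3=1 s1=0 s4=1 s7=0 s6=0
t5.Δ0 s5=1 s2=1 clk=1 s0=1 s3=1 s1=0 s4=1 s7=0 s6=0
t5.Δ1 s5=1 s2=1 clk=0 s0=1 s3=1 s1=0 s4=1 s7=0 s6=0
t6.Δ0 s5=1 s2=1 clk=0 s0=1 s3=1 s1=0 s4=1 s7=0 s6=0
t6.Δ1 s5=1 s2=1 clk=1 s0=1 s3=1 s1=0 s4=1 s7=0 s6=0
t6.Δ2 s5=1 s2=1 clk=1 s0=0 s3=1 s1=0 s4=1 s7=0 s6=1
t6.Δ3 s5=1 s2=0 clk=1 s0=0 s3=0 s1=0 s4=0 s7=0 s6=1
t6.Δ4 s5=1 s2=0 clk=1 s0=0 s3=0 s1=0 s4=1 s7=0 s6=1
t7.Δ0 s5=1 s2=0 clk=1 s0=0 s3=0 s1=0 s4=1 s7=0 s6=1
t7.Δ1 s5=1 s2=0 clk=0 s0=0 s3=0 s1=0 s4=1 s7=0 s6=1
t8.Δ0 s5=1 s2=0 clk=0 s0=0 s3=0 s1=0 s4=1 s7=0 s6=1
t8.Δ1 s5=1 s2=0 clk=1 s0=0 s3=0 s1=0 s4=1 s7=0 s6=1
t8.Δ2 s5=1 s2=0 clk=1 s0=1 s3=0 s1=0 s4=1 s7=0 s6=0
t8.Δ3 s5=1 s2=0 clk=1 s0=1 s3=1 s1=0 s4=0 s7=0 s6=0
t8.Δ4 s5=1 s2=1 clk=1 s0=1 s3=1 s1=0 s4=1 s7=0 s6=0
t9.Δ0 s5=1 s2=1 clk=1 s0=1 s3=1 s1=0 s4=1 s7=0 s6=0
t9.Δ1 s5=1 s2=1 clk=0 s0=1 s3=1 s1=0 s4=1 s7=0 s6=0
t10.Δ0 s5=1 s2=1 clk=0 s0=1 s3=1 s1=0 s4=1 s7=0 s6=0
t10.Δ1 s5=1 s2=1 clk=1 s0=1 s3=1 s1=0 s4=1 s7=0 s6=0
t10.Δ2 s5=1 s2=1 clk=1 s0=0 s3=1 s1=0 s4=1 s7=0 s6=1
t10.Δ3 s5=1 s2=0 clk=1 s0=0 s3=0 s1=0 s4=0 s7=0 s6=1
t10.Δ4 s5=1 s2=0 clk=1 s0=0 s3=0 s1=0 s4=1 s7=0 s6=1
t11.Δ0 s5=1 s2=0 clk=1 s0=0 s3=0 s1=0 s4=1 s7=0 s6=1
t11.Δ1 s5=1 s2=0 clk=0 s0=0 s3=0 s1=0 s4=1 s7=0 s6=1
t12.Δ0 s5=1 s2=0 clk=0 s0=0 s3=0 s1=0 s4=1 s7=0 s6=1
t12.Δ1 s5=1 s2=0 clk=1 s0=0 s3=0 s1=0 s4=1 s7=0 s6=1
t12.Δ2 s5=1 s2=0 clk=1 s0=1 s3=0 s1=0 s4=1 s7=0 s6=0
t12.Δ3 s5=1 s2=0 clk=1 s0=1 s3=1 s1=0 s4=0 s7=0 s6=0
t12.Δ4 s5=1 s2=1 clk=1 s0=1 s3=1 s1=0 s4=1 s7=0 s6=0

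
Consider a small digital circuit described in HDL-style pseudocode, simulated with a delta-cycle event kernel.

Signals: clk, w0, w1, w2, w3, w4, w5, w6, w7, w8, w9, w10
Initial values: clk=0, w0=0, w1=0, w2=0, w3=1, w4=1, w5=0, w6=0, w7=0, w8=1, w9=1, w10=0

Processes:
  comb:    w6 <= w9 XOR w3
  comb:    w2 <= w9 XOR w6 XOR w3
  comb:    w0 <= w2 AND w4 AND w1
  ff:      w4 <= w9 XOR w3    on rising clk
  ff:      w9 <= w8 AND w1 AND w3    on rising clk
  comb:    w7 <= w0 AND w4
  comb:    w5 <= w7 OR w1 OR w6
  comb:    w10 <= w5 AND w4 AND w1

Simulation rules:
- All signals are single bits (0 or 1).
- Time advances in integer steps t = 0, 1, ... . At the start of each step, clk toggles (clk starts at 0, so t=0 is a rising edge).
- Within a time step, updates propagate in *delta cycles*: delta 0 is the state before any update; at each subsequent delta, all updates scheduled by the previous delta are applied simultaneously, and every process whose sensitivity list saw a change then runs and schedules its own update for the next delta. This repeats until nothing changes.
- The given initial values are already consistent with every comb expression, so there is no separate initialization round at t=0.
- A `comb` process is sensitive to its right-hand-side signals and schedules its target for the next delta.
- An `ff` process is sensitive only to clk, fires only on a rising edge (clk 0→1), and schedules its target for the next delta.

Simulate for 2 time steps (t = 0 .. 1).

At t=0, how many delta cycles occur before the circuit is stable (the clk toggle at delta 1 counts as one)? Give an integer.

t0.Δ0 w5=0 w0=0 clk=0 w6=0 w8=1 w4=1 w1=0 w2=0 w9=1 w10=0 w3=1 w7=0
t0.Δ1 w5=0 w0=0 clk=1 w6=0 w8=1 w4=1 w1=0 w2=0 w9=1 w10=0 w3=1 w7=0
t0.Δ2 w5=0 w0=0 clk=1 w6=0 w8=1 w4=0 w1=0 w2=0 w9=0 w10=0 w3=1 w7=0
t0.Δ3 w5=0 w0=0 clk=1 w6=1 w8=1 w4=0 w1=0 w2=1 w9=0 w10=0 w3=1 w7=0
t0.Δ4 w5=1 w0=0 clk=1 w6=1 w8=1 w4=0 w1=0 w2=0 w9=0 w10=0 w3=1 w7=0
t1.Δ0 w5=1 w0=0 clk=1 w6=1 w8=1 w4=0 w1=0 w2=0 w9=0 w10=0 w3=1 w7=0
t1.Δ1 w5=1 w0=0 clk=0 w6=1 w8=1 w4=0 w1=0 w2=0 w9=0 w10=0 w3=1 w7=0

4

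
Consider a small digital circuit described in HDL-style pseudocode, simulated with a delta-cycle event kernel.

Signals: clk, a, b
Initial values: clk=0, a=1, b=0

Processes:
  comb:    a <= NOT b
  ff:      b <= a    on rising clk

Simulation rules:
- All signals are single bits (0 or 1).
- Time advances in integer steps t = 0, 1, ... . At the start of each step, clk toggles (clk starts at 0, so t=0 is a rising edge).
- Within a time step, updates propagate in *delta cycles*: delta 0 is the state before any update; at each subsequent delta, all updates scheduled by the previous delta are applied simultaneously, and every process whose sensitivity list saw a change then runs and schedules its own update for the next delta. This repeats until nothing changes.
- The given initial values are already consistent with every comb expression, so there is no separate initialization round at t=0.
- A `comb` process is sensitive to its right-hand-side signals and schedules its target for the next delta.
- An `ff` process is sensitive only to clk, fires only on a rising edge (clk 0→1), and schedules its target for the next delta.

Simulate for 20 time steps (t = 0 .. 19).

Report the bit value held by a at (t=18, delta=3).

1

t=0 Δ0: b=0 clk=0 a=1
  Δ1: clk:0→1
  Δ2: b:0→1
  Δ3: a:1→0
  (3Δ to stable)
t=1 Δ0: b=1 clk=1 a=0
  Δ1: clk:1→0
  (1Δ to stable)
t=2 Δ0: b=1 clk=0 a=0
  Δ1: clk:0→1
  Δ2: b:1→0
  Δ3: a:0→1
  (3Δ to stable)
t=3 Δ0: b=0 clk=1 a=1
  Δ1: clk:1→0
  (1Δ to stable)
t=4 Δ0: b=0 clk=0 a=1
  Δ1: clk:0→1
  Δ2: b:0→1
  Δ3: a:1→0
  (3Δ to stable)
t=5 Δ0: b=1 clk=1 a=0
  Δ1: clk:1→0
  (1Δ to stable)
t=6 Δ0: b=1 clk=0 a=0
  Δ1: clk:0→1
  Δ2: b:1→0
  Δ3: a:0→1
  (3Δ to stable)
t=7 Δ0: b=0 clk=1 a=1
  Δ1: clk:1→0
  (1Δ to stable)
t=8 Δ0: b=0 clk=0 a=1
  Δ1: clk:0→1
  Δ2: b:0→1
  Δ3: a:1→0
  (3Δ to stable)
t=9 Δ0: b=1 clk=1 a=0
  Δ1: clk:1→0
  (1Δ to stable)
t=10 Δ0: b=1 clk=0 a=0
  Δ1: clk:0→1
  Δ2: b:1→0
  Δ3: a:0→1
  (3Δ to stable)
t=11 Δ0: b=0 clk=1 a=1
  Δ1: clk:1→0
  (1Δ to stable)
t=12 Δ0: b=0 clk=0 a=1
  Δ1: clk:0→1
  Δ2: b:0→1
  Δ3: a:1→0
  (3Δ to stable)
t=13 Δ0: b=1 clk=1 a=0
  Δ1: clk:1→0
  (1Δ to stable)
t=14 Δ0: b=1 clk=0 a=0
  Δ1: clk:0→1
  Δ2: b:1→0
  Δ3: a:0→1
  (3Δ to stable)
t=15 Δ0: b=0 clk=1 a=1
  Δ1: clk:1→0
  (1Δ to stable)
t=16 Δ0: b=0 clk=0 a=1
  Δ1: clk:0→1
  Δ2: b:0→1
  Δ3: a:1→0
  (3Δ to stable)
t=17 Δ0: b=1 clk=1 a=0
  Δ1: clk:1→0
  (1Δ to stable)
t=18 Δ0: b=1 clk=0 a=0
  Δ1: clk:0→1
  Δ2: b:1→0
  Δ3: a:0→1
  (3Δ to stable)
t=19 Δ0: b=0 clk=1 a=1
  Δ1: clk:1→0
  (1Δ to stable)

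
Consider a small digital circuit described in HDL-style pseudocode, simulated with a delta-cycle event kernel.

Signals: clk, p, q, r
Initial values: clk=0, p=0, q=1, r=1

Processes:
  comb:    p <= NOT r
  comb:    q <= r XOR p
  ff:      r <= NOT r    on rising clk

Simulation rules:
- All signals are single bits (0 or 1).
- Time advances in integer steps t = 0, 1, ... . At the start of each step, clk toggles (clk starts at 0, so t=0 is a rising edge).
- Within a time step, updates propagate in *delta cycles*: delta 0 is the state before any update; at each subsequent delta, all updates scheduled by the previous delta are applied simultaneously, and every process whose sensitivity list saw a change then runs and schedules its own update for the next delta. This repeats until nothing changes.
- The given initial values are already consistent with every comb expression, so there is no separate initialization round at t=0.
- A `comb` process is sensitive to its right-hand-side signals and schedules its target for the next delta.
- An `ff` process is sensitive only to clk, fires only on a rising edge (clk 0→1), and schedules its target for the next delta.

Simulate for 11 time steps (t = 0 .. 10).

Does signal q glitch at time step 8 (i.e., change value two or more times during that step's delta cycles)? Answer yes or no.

[bits: p,r,q,clk]
t=0: Δ0=0110 Δ1=0111 Δ2=0011 Δ3=1001 Δ4=1011 | 4Δ
t=1: Δ0=1011 Δ1=1010 | 1Δ
t=2: Δ0=1010 Δ1=1011 Δ2=1111 Δ3=0101 Δ4=0111 | 4Δ
t=3: Δ0=0111 Δ1=0110 | 1Δ
t=4: Δ0=0110 Δ1=0111 Δ2=0011 Δ3=1001 Δ4=1011 | 4Δ
t=5: Δ0=1011 Δ1=1010 | 1Δ
t=6: Δ0=1010 Δ1=1011 Δ2=1111 Δ3=0101 Δ4=0111 | 4Δ
t=7: Δ0=0111 Δ1=0110 | 1Δ
t=8: Δ0=0110 Δ1=0111 Δ2=0011 Δ3=1001 Δ4=1011 | 4Δ
t=9: Δ0=1011 Δ1=1010 | 1Δ
t=10: Δ0=1010 Δ1=1011 Δ2=1111 Δ3=0101 Δ4=0111 | 4Δ

yes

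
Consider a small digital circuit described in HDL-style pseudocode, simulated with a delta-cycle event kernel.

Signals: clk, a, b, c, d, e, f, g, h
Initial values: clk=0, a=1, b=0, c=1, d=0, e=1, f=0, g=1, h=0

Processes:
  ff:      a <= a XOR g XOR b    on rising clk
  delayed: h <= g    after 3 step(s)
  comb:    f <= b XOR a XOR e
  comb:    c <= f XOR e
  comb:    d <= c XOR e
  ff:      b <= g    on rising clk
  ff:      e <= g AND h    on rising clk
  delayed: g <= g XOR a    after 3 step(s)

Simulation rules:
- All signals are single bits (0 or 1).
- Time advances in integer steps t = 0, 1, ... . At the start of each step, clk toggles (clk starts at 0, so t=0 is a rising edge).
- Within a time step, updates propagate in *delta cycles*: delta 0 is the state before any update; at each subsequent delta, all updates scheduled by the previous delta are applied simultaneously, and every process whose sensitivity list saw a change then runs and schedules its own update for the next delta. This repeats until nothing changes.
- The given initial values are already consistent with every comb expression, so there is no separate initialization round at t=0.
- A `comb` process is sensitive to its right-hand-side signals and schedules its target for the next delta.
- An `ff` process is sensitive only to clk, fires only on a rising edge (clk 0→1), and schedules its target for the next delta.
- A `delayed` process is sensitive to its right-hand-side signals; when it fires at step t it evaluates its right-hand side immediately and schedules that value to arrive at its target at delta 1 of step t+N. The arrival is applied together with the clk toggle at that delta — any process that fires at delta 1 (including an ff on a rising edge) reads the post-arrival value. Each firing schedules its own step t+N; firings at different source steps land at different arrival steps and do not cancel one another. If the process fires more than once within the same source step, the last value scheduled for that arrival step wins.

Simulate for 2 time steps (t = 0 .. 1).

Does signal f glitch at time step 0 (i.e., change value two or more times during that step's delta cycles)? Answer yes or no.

t=0 Δ0: h=0 a=1 c=1 f=0 g=1 d=0 b=0 clk=0 e=1
  Δ1: clk:0→1
  Δ2: a:1→0, b:0→1, e:1→0
  Δ3: c:1→0, f:0→1, d:0→1
  Δ4: c:0→1, d:1→0
  Δ5: d:0→1
  (5Δ to stable)
t=1 Δ0: h=0 a=0 c=1 f=1 g=1 d=1 b=1 clk=1 e=0
  Δ1: clk:1→0
  (1Δ to stable)

no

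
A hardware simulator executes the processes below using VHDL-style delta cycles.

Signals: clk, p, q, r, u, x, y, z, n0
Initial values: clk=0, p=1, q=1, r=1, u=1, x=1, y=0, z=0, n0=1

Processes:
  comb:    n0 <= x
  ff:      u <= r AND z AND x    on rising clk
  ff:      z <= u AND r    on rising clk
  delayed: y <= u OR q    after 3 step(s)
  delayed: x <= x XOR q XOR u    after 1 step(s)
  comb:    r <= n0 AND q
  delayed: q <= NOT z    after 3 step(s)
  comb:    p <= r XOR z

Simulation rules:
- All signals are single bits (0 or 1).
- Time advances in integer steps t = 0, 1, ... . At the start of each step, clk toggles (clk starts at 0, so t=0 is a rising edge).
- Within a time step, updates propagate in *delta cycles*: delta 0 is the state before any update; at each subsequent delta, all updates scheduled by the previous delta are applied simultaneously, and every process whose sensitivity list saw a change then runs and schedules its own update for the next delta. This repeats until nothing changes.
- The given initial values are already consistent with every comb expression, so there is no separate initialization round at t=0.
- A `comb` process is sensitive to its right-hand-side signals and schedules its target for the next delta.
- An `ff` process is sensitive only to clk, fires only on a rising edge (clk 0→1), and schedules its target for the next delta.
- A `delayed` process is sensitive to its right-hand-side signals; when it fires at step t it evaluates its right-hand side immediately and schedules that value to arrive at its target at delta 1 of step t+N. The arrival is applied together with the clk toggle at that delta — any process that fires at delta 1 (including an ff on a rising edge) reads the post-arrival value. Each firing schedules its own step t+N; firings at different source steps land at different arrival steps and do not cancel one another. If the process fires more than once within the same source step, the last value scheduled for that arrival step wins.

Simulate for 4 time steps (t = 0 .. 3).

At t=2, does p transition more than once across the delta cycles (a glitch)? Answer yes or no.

t0.Δ0 p=1 z=0 clk=0 u=1 y=0 x=1 n0=1 q=1 r=1
t0.Δ1 p=1 z=0 clk=1 u=1 y=0 x=1 n0=1 q=1 r=1
t0.Δ2 p=1 z=1 clk=1 u=0 y=0 x=1 n0=1 q=1 r=1
t0.Δ3 p=0 z=1 clk=1 u=0 y=0 x=1 n0=1 q=1 r=1
t1.Δ0 p=0 z=1 clk=1 u=0 y=0 x=1 n0=1 q=1 r=1
t1.Δ1 p=0 z=1 clk=0 u=0 y=0 x=0 n0=1 q=1 r=1
t1.Δ2 p=0 z=1 clk=0 u=0 y=0 x=0 n0=0 q=1 r=1
t1.Δ3 p=0 z=1 clk=0 u=0 y=0 x=0 n0=0 q=1 r=0
t1.Δ4 p=1 z=1 clk=0 u=0 y=0 x=0 n0=0 q=1 r=0
t2.Δ0 p=1 z=1 clk=0 u=0 y=0 x=0 n0=0 q=1 r=0
t2.Δ1 p=1 z=1 clk=1 u=0 y=0 x=1 n0=0 q=1 r=0
t2.Δ2 p=1 z=0 clk=1 u=0 y=0 x=1 n0=1 q=1 r=0
t2.Δ3 p=0 z=0 clk=1 u=0 y=0 x=1 n0=1 q=1 r=1
t2.Δ4 p=1 z=0 clk=1 u=0 y=0 x=1 n0=1 q=1 r=1
t3.Δ0 p=1 z=0 clk=1 u=0 y=0 x=1 n0=1 q=1 r=1
t3.Δ1 p=1 z=0 clk=0 u=0 y=1 x=0 n0=1 q=0 r=1
t3.Δ2 p=1 z=0 clk=0 u=0 y=1 x=0 n0=0 q=0 r=0
t3.Δ3 p=0 z=0 clk=0 u=0 y=1 x=0 n0=0 q=0 r=0

yes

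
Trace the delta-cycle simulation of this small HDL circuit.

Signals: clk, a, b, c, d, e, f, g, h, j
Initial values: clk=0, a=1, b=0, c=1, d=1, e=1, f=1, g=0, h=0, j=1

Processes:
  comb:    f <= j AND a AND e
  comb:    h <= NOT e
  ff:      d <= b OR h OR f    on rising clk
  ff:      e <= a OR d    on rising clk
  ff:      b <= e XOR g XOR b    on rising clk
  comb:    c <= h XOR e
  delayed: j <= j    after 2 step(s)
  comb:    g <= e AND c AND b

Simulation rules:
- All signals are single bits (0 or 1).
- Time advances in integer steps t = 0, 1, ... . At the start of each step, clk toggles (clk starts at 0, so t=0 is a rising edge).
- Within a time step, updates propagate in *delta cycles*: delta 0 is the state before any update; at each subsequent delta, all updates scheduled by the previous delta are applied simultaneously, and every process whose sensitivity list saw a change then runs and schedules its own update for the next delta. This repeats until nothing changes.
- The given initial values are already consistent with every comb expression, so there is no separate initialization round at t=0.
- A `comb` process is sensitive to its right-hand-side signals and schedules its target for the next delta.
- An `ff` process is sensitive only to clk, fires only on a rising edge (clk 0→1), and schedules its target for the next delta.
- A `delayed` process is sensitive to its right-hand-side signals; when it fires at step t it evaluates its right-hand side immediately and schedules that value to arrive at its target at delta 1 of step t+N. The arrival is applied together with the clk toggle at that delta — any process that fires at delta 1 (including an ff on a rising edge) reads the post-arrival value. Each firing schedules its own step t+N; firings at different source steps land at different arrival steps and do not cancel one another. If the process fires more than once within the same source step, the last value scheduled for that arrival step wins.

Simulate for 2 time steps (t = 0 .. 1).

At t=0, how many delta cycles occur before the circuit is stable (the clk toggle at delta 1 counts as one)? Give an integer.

3

t=0 Δ0: e=1 d=1 j=1 f=1 b=0 g=0 clk=0 a=1 h=0 c=1
  Δ1: clk:0→1
  Δ2: b:0→1
  Δ3: g:0→1
  (3Δ to stable)
t=1 Δ0: e=1 d=1 j=1 f=1 b=1 g=1 clk=1 a=1 h=0 c=1
  Δ1: clk:1→0
  (1Δ to stable)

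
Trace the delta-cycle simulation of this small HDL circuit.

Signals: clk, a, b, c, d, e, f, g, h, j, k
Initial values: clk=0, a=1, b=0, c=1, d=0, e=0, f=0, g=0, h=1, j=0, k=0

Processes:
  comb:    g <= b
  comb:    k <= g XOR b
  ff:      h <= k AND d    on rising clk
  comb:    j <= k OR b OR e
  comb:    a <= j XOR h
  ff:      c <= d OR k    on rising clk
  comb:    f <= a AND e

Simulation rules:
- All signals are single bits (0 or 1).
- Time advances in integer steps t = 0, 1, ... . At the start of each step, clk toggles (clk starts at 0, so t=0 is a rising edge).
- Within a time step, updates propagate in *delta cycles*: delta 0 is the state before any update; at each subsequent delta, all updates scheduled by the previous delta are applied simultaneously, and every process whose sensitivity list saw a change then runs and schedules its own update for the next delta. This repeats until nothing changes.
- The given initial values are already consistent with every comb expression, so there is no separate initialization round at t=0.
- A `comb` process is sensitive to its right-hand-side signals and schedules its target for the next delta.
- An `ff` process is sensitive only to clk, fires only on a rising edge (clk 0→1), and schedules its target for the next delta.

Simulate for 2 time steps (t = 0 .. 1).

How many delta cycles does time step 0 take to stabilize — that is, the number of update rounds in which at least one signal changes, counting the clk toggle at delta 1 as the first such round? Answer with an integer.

3

t0.Δ0 clk=0 b=0 d=0 g=0 k=0 f=0 c=1 j=0 h=1 a=1 e=0
t0.Δ1 clk=1 b=0 d=0 g=0 k=0 f=0 c=1 j=0 h=1 a=1 e=0
t0.Δ2 clk=1 b=0 d=0 g=0 k=0 f=0 c=0 j=0 h=0 a=1 e=0
t0.Δ3 clk=1 b=0 d=0 g=0 k=0 f=0 c=0 j=0 h=0 a=0 e=0
t1.Δ0 clk=1 b=0 d=0 g=0 k=0 f=0 c=0 j=0 h=0 a=0 e=0
t1.Δ1 clk=0 b=0 d=0 g=0 k=0 f=0 c=0 j=0 h=0 a=0 e=0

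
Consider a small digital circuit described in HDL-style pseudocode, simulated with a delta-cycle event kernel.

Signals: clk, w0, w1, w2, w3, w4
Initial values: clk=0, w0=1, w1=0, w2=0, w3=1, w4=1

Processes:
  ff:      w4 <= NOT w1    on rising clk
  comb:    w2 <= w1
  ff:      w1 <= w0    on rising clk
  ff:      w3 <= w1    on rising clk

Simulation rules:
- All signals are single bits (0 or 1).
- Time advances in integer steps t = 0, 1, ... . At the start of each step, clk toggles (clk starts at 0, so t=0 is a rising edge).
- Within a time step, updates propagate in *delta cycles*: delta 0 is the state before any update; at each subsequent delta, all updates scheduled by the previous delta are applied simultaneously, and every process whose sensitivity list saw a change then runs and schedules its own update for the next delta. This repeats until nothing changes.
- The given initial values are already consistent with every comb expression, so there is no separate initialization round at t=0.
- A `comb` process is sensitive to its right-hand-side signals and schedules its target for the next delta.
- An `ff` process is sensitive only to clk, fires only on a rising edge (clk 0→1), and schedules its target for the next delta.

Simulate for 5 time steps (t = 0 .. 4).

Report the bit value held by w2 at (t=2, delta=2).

t=0 Δ0: w0=1 w2=0 w1=0 w4=1 w3=1 clk=0
  Δ1: clk:0→1
  Δ2: w1:0→1, w3:1→0
  Δ3: w2:0→1
  (3Δ to stable)
t=1 Δ0: w0=1 w2=1 w1=1 w4=1 w3=0 clk=1
  Δ1: clk:1→0
  (1Δ to stable)
t=2 Δ0: w0=1 w2=1 w1=1 w4=1 w3=0 clk=0
  Δ1: clk:0→1
  Δ2: w4:1→0, w3:0→1
  (2Δ to stable)
t=3 Δ0: w0=1 w2=1 w1=1 w4=0 w3=1 clk=1
  Δ1: clk:1→0
  (1Δ to stable)
t=4 Δ0: w0=1 w2=1 w1=1 w4=0 w3=1 clk=0
  Δ1: clk:0→1
  (1Δ to stable)

1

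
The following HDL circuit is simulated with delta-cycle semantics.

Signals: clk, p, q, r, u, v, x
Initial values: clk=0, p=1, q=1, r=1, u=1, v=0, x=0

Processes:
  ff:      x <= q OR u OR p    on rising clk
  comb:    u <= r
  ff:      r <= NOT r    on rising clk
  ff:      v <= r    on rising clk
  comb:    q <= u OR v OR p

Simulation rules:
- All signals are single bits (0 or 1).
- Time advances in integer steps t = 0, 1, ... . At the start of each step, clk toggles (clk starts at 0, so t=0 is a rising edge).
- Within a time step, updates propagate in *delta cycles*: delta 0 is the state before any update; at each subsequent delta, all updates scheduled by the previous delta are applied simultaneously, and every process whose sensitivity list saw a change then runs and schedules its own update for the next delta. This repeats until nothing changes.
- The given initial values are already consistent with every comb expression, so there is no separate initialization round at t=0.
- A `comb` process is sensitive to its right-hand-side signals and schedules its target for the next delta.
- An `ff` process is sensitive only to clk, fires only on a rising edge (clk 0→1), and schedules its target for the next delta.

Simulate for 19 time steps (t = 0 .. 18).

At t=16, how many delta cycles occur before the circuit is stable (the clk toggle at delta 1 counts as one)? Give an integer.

3

[bits: v,clk,r,x,u,q,p]
t=0: Δ0=0010111 Δ1=0110111 Δ2=1101111 Δ3=1101011 | 3Δ
t=1: Δ0=1101011 Δ1=1001011 | 1Δ
t=2: Δ0=1001011 Δ1=1101011 Δ2=0111011 Δ3=0111111 | 3Δ
t=3: Δ0=0111111 Δ1=0011111 | 1Δ
t=4: Δ0=0011111 Δ1=0111111 Δ2=1101111 Δ3=1101011 | 3Δ
t=5: Δ0=1101011 Δ1=1001011 | 1Δ
t=6: Δ0=1001011 Δ1=1101011 Δ2=0111011 Δ3=0111111 | 3Δ
t=7: Δ0=0111111 Δ1=0011111 | 1Δ
t=8: Δ0=0011111 Δ1=0111111 Δ2=1101111 Δ3=1101011 | 3Δ
t=9: Δ0=1101011 Δ1=1001011 | 1Δ
t=10: Δ0=1001011 Δ1=1101011 Δ2=0111011 Δ3=0111111 | 3Δ
t=11: Δ0=0111111 Δ1=0011111 | 1Δ
t=12: Δ0=0011111 Δ1=0111111 Δ2=1101111 Δ3=1101011 | 3Δ
t=13: Δ0=1101011 Δ1=1001011 | 1Δ
t=14: Δ0=1001011 Δ1=1101011 Δ2=0111011 Δ3=0111111 | 3Δ
t=15: Δ0=0111111 Δ1=0011111 | 1Δ
t=16: Δ0=0011111 Δ1=0111111 Δ2=1101111 Δ3=1101011 | 3Δ
t=17: Δ0=1101011 Δ1=1001011 | 1Δ
t=18: Δ0=1001011 Δ1=1101011 Δ2=0111011 Δ3=0111111 | 3Δ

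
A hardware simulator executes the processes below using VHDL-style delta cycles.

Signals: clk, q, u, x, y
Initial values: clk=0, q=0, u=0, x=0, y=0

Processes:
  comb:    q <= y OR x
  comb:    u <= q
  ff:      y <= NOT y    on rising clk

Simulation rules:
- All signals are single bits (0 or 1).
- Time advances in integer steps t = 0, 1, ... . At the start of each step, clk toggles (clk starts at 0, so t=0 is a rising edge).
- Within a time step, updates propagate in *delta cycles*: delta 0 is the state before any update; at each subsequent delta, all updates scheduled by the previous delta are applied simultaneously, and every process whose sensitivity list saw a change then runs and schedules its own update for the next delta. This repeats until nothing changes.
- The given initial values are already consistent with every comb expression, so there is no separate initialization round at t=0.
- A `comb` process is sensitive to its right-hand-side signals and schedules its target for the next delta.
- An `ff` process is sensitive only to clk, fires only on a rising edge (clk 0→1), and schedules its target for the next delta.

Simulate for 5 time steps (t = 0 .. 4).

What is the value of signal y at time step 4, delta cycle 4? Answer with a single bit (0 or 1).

t0.Δ0 clk=0 x=0 q=0 u=0 y=0
t0.Δ1 clk=1 x=0 q=0 u=0 y=0
t0.Δ2 clk=1 x=0 q=0 u=0 y=1
t0.Δ3 clk=1 x=0 q=1 u=0 y=1
t0.Δ4 clk=1 x=0 q=1 u=1 y=1
t1.Δ0 clk=1 x=0 q=1 u=1 y=1
t1.Δ1 clk=0 x=0 q=1 u=1 y=1
t2.Δ0 clk=0 x=0 q=1 u=1 y=1
t2.Δ1 clk=1 x=0 q=1 u=1 y=1
t2.Δ2 clk=1 x=0 q=1 u=1 y=0
t2.Δ3 clk=1 x=0 q=0 u=1 y=0
t2.Δ4 clk=1 x=0 q=0 u=0 y=0
t3.Δ0 clk=1 x=0 q=0 u=0 y=0
t3.Δ1 clk=0 x=0 q=0 u=0 y=0
t4.Δ0 clk=0 x=0 q=0 u=0 y=0
t4.Δ1 clk=1 x=0 q=0 u=0 y=0
t4.Δ2 clk=1 x=0 q=0 u=0 y=1
t4.Δ3 clk=1 x=0 q=1 u=0 y=1
t4.Δ4 clk=1 x=0 q=1 u=1 y=1

1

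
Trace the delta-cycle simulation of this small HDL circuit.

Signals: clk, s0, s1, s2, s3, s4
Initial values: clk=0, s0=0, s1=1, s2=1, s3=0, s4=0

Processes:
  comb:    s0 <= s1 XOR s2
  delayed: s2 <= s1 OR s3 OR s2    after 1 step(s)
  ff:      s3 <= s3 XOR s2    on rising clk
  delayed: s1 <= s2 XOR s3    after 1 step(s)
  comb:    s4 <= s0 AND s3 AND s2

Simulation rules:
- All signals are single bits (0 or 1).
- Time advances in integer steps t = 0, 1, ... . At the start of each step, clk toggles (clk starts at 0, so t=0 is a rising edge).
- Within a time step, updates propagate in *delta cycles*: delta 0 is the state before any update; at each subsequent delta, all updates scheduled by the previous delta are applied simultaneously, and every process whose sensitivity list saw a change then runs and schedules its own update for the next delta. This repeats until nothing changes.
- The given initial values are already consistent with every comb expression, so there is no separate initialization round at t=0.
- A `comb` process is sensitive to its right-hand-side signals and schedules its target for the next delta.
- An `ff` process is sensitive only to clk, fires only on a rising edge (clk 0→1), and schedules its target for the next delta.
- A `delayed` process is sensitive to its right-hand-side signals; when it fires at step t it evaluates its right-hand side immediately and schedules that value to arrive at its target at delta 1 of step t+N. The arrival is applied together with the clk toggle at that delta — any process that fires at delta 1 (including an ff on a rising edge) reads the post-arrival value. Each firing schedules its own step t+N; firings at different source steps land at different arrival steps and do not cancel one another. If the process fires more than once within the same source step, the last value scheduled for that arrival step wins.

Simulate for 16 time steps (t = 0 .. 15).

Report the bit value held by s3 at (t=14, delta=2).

t0.Δ0 s3=0 clk=0 s0=0 s1=1 s2=1 s4=0
t0.Δ1 s3=0 clk=1 s0=0 s1=1 s2=1 s4=0
t0.Δ2 s3=1 clk=1 s0=0 s1=1 s2=1 s4=0
t1.Δ0 s3=1 clk=1 s0=0 s1=1 s2=1 s4=0
t1.Δ1 s3=1 clk=0 s0=0 s1=0 s2=1 s4=0
t1.Δ2 s3=1 clk=0 s0=1 s1=0 s2=1 s4=0
t1.Δ3 s3=1 clk=0 s0=1 s1=0 s2=1 s4=1
t2.Δ0 s3=1 clk=0 s0=1 s1=0 s2=1 s4=1
t2.Δ1 s3=1 clk=1 s0=1 s1=0 s2=1 s4=1
t2.Δ2 s3=0 clk=1 s0=1 s1=0 s2=1 s4=1
t2.Δ3 s3=0 clk=1 s0=1 s1=0 s2=1 s4=0
t3.Δ0 s3=0 clk=1 s0=1 s1=0 s2=1 s4=0
t3.Δ1 s3=0 clk=0 s0=1 s1=1 s2=1 s4=0
t3.Δ2 s3=0 clk=0 s0=0 s1=1 s2=1 s4=0
t4.Δ0 s3=0 clk=0 s0=0 s1=1 s2=1 s4=0
t4.Δ1 s3=0 clk=1 s0=0 s1=1 s2=1 s4=0
t4.Δ2 s3=1 clk=1 s0=0 s1=1 s2=1 s4=0
t5.Δ0 s3=1 clk=1 s0=0 s1=1 s2=1 s4=0
t5.Δ1 s3=1 clk=0 s0=0 s1=0 s2=1 s4=0
t5.Δ2 s3=1 clk=0 s0=1 s1=0 s2=1 s4=0
t5.Δ3 s3=1 clk=0 s0=1 s1=0 s2=1 s4=1
t6.Δ0 s3=1 clk=0 s0=1 s1=0 s2=1 s4=1
t6.Δ1 s3=1 clk=1 s0=1 s1=0 s2=1 s4=1
t6.Δ2 s3=0 clk=1 s0=1 s1=0 s2=1 s4=1
t6.Δ3 s3=0 clk=1 s0=1 s1=0 s2=1 s4=0
t7.Δ0 s3=0 clk=1 s0=1 s1=0 s2=1 s4=0
t7.Δ1 s3=0 clk=0 s0=1 s1=1 s2=1 s4=0
t7.Δ2 s3=0 clk=0 s0=0 s1=1 s2=1 s4=0
t8.Δ0 s3=0 clk=0 s0=0 s1=1 s2=1 s4=0
t8.Δ1 s3=0 clk=1 s0=0 s1=1 s2=1 s4=0
t8.Δ2 s3=1 clk=1 s0=0 s1=1 s2=1 s4=0
t9.Δ0 s3=1 clk=1 s0=0 s1=1 s2=1 s4=0
t9.Δ1 s3=1 clk=0 s0=0 s1=0 s2=1 s4=0
t9.Δ2 s3=1 clk=0 s0=1 s1=0 s2=1 s4=0
t9.Δ3 s3=1 clk=0 s0=1 s1=0 s2=1 s4=1
t10.Δ0 s3=1 clk=0 s0=1 s1=0 s2=1 s4=1
t10.Δ1 s3=1 clk=1 s0=1 s1=0 s2=1 s4=1
t10.Δ2 s3=0 clk=1 s0=1 s1=0 s2=1 s4=1
t10.Δ3 s3=0 clk=1 s0=1 s1=0 s2=1 s4=0
t11.Δ0 s3=0 clk=1 s0=1 s1=0 s2=1 s4=0
t11.Δ1 s3=0 clk=0 s0=1 s1=1 s2=1 s4=0
t11.Δ2 s3=0 clk=0 s0=0 s1=1 s2=1 s4=0
t12.Δ0 s3=0 clk=0 s0=0 s1=1 s2=1 s4=0
t12.Δ1 s3=0 clk=1 s0=0 s1=1 s2=1 s4=0
t12.Δ2 s3=1 clk=1 s0=0 s1=1 s2=1 s4=0
t13.Δ0 s3=1 clk=1 s0=0 s1=1 s2=1 s4=0
t13.Δ1 s3=1 clk=0 s0=0 s1=0 s2=1 s4=0
t13.Δ2 s3=1 clk=0 s0=1 s1=0 s2=1 s4=0
t13.Δ3 s3=1 clk=0 s0=1 s1=0 s2=1 s4=1
t14.Δ0 s3=1 clk=0 s0=1 s1=0 s2=1 s4=1
t14.Δ1 s3=1 clk=1 s0=1 s1=0 s2=1 s4=1
t14.Δ2 s3=0 clk=1 s0=1 s1=0 s2=1 s4=1
t14.Δ3 s3=0 clk=1 s0=1 s1=0 s2=1 s4=0
t15.Δ0 s3=0 clk=1 s0=1 s1=0 s2=1 s4=0
t15.Δ1 s3=0 clk=0 s0=1 s1=1 s2=1 s4=0
t15.Δ2 s3=0 clk=0 s0=0 s1=1 s2=1 s4=0

0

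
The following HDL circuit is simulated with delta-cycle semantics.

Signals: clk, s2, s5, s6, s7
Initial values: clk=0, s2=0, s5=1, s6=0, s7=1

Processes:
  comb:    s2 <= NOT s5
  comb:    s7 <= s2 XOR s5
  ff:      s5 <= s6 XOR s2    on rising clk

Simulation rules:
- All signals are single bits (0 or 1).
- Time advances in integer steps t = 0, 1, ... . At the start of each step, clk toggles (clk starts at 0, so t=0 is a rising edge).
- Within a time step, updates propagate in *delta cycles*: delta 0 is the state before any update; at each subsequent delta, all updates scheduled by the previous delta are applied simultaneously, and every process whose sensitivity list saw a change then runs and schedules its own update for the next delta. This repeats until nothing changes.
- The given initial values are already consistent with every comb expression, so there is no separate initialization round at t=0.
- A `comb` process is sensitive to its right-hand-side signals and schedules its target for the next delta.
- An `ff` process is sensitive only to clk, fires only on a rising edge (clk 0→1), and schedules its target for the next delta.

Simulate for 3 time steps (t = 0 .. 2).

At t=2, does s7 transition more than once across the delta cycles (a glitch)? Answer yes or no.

t0.Δ0 clk=0 s7=1 s5=1 s6=0 s2=0
t0.Δ1 clk=1 s7=1 s5=1 s6=0 s2=0
t0.Δ2 clk=1 s7=1 s5=0 s6=0 s2=0
t0.Δ3 clk=1 s7=0 s5=0 s6=0 s2=1
t0.Δ4 clk=1 s7=1 s5=0 s6=0 s2=1
t1.Δ0 clk=1 s7=1 s5=0 s6=0 s2=1
t1.Δ1 clk=0 s7=1 s5=0 s6=0 s2=1
t2.Δ0 clk=0 s7=1 s5=0 s6=0 s2=1
t2.Δ1 clk=1 s7=1 s5=0 s6=0 s2=1
t2.Δ2 clk=1 s7=1 s5=1 s6=0 s2=1
t2.Δ3 clk=1 s7=0 s5=1 s6=0 s2=0
t2.Δ4 clk=1 s7=1 s5=1 s6=0 s2=0

yes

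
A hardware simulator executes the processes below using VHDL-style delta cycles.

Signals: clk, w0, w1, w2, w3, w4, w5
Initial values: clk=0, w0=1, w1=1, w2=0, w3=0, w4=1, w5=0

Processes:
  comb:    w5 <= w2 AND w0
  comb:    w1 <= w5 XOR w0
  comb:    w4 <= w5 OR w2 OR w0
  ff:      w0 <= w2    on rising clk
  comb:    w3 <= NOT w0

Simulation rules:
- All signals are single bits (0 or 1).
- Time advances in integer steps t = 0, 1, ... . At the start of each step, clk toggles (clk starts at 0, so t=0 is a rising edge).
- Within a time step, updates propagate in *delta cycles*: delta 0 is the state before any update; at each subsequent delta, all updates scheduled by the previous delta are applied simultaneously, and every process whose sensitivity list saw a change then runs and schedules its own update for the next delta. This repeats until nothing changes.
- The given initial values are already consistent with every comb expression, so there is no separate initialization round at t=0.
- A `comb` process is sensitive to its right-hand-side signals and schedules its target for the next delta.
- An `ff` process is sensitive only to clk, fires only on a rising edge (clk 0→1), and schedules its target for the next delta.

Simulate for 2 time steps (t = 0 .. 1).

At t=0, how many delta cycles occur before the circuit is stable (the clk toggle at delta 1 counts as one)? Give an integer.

3

[bits: w2,w3,clk,w4,w1,w0,w5]
t=0: Δ0=0001110 Δ1=0011110 Δ2=0011100 Δ3=0110000 | 3Δ
t=1: Δ0=0110000 Δ1=0100000 | 1Δ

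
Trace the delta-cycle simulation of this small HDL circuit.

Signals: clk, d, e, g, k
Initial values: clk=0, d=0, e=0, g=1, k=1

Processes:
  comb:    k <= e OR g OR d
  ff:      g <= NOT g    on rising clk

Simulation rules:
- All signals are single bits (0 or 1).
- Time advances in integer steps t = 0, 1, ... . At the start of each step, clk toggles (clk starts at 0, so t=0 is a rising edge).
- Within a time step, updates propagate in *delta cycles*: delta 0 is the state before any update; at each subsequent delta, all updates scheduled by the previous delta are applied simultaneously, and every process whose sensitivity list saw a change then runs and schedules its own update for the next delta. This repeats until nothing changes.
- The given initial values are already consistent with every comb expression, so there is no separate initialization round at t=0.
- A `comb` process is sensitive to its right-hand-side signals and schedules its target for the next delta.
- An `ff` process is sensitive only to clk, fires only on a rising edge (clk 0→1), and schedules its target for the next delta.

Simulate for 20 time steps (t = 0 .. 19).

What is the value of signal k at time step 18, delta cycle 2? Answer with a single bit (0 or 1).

[bits: k,clk,g,d,e]
t=0: Δ0=10100 Δ1=11100 Δ2=11000 Δ3=01000 | 3Δ
t=1: Δ0=01000 Δ1=00000 | 1Δ
t=2: Δ0=00000 Δ1=01000 Δ2=01100 Δ3=11100 | 3Δ
t=3: Δ0=11100 Δ1=10100 | 1Δ
t=4: Δ0=10100 Δ1=11100 Δ2=11000 Δ3=01000 | 3Δ
t=5: Δ0=01000 Δ1=00000 | 1Δ
t=6: Δ0=00000 Δ1=01000 Δ2=01100 Δ3=11100 | 3Δ
t=7: Δ0=11100 Δ1=10100 | 1Δ
t=8: Δ0=10100 Δ1=11100 Δ2=11000 Δ3=01000 | 3Δ
t=9: Δ0=01000 Δ1=00000 | 1Δ
t=10: Δ0=00000 Δ1=01000 Δ2=01100 Δ3=11100 | 3Δ
t=11: Δ0=11100 Δ1=10100 | 1Δ
t=12: Δ0=10100 Δ1=11100 Δ2=11000 Δ3=01000 | 3Δ
t=13: Δ0=01000 Δ1=00000 | 1Δ
t=14: Δ0=00000 Δ1=01000 Δ2=01100 Δ3=11100 | 3Δ
t=15: Δ0=11100 Δ1=10100 | 1Δ
t=16: Δ0=10100 Δ1=11100 Δ2=11000 Δ3=01000 | 3Δ
t=17: Δ0=01000 Δ1=00000 | 1Δ
t=18: Δ0=00000 Δ1=01000 Δ2=01100 Δ3=11100 | 3Δ
t=19: Δ0=11100 Δ1=10100 | 1Δ

0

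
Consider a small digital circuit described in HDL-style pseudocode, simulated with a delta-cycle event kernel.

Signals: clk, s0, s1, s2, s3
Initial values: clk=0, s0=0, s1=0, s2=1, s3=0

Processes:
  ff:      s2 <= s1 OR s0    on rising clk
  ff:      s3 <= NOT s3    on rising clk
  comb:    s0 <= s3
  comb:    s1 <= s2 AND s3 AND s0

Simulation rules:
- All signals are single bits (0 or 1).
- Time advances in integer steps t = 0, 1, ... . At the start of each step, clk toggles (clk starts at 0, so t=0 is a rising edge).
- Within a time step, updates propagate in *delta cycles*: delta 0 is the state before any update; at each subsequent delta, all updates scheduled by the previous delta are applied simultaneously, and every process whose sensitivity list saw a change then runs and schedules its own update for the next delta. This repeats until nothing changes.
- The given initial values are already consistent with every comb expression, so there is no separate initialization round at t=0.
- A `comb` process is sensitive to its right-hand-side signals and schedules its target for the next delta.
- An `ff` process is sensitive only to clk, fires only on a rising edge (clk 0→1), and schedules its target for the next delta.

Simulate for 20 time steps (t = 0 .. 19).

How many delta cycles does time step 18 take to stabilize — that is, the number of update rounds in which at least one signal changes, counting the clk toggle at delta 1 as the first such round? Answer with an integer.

t0.Δ0 s0=0 s3=0 s1=0 clk=0 s2=1
t0.Δ1 s0=0 s3=0 s1=0 clk=1 s2=1
t0.Δ2 s0=0 s3=1 s1=0 clk=1 s2=0
t0.Δ3 s0=1 s3=1 s1=0 clk=1 s2=0
t1.Δ0 s0=1 s3=1 s1=0 clk=1 s2=0
t1.Δ1 s0=1 s3=1 s1=0 clk=0 s2=0
t2.Δ0 s0=1 s3=1 s1=0 clk=0 s2=0
t2.Δ1 s0=1 s3=1 s1=0 clk=1 s2=0
t2.Δ2 s0=1 s3=0 s1=0 clk=1 s2=1
t2.Δ3 s0=0 s3=0 s1=0 clk=1 s2=1
t3.Δ0 s0=0 s3=0 s1=0 clk=1 s2=1
t3.Δ1 s0=0 s3=0 s1=0 clk=0 s2=1
t4.Δ0 s0=0 s3=0 s1=0 clk=0 s2=1
t4.Δ1 s0=0 s3=0 s1=0 clk=1 s2=1
t4.Δ2 s0=0 s3=1 s1=0 clk=1 s2=0
t4.Δ3 s0=1 s3=1 s1=0 clk=1 s2=0
t5.Δ0 s0=1 s3=1 s1=0 clk=1 s2=0
t5.Δ1 s0=1 s3=1 s1=0 clk=0 s2=0
t6.Δ0 s0=1 s3=1 s1=0 clk=0 s2=0
t6.Δ1 s0=1 s3=1 s1=0 clk=1 s2=0
t6.Δ2 s0=1 s3=0 s1=0 clk=1 s2=1
t6.Δ3 s0=0 s3=0 s1=0 clk=1 s2=1
t7.Δ0 s0=0 s3=0 s1=0 clk=1 s2=1
t7.Δ1 s0=0 s3=0 s1=0 clk=0 s2=1
t8.Δ0 s0=0 s3=0 s1=0 clk=0 s2=1
t8.Δ1 s0=0 s3=0 s1=0 clk=1 s2=1
t8.Δ2 s0=0 s3=1 s1=0 clk=1 s2=0
t8.Δ3 s0=1 s3=1 s1=0 clk=1 s2=0
t9.Δ0 s0=1 s3=1 s1=0 clk=1 s2=0
t9.Δ1 s0=1 s3=1 s1=0 clk=0 s2=0
t10.Δ0 s0=1 s3=1 s1=0 clk=0 s2=0
t10.Δ1 s0=1 s3=1 s1=0 clk=1 s2=0
t10.Δ2 s0=1 s3=0 s1=0 clk=1 s2=1
t10.Δ3 s0=0 s3=0 s1=0 clk=1 s2=1
t11.Δ0 s0=0 s3=0 s1=0 clk=1 s2=1
t11.Δ1 s0=0 s3=0 s1=0 clk=0 s2=1
t12.Δ0 s0=0 s3=0 s1=0 clk=0 s2=1
t12.Δ1 s0=0 s3=0 s1=0 clk=1 s2=1
t12.Δ2 s0=0 s3=1 s1=0 clk=1 s2=0
t12.Δ3 s0=1 s3=1 s1=0 clk=1 s2=0
t13.Δ0 s0=1 s3=1 s1=0 clk=1 s2=0
t13.Δ1 s0=1 s3=1 s1=0 clk=0 s2=0
t14.Δ0 s0=1 s3=1 s1=0 clk=0 s2=0
t14.Δ1 s0=1 s3=1 s1=0 clk=1 s2=0
t14.Δ2 s0=1 s3=0 s1=0 clk=1 s2=1
t14.Δ3 s0=0 s3=0 s1=0 clk=1 s2=1
t15.Δ0 s0=0 s3=0 s1=0 clk=1 s2=1
t15.Δ1 s0=0 s3=0 s1=0 clk=0 s2=1
t16.Δ0 s0=0 s3=0 s1=0 clk=0 s2=1
t16.Δ1 s0=0 s3=0 s1=0 clk=1 s2=1
t16.Δ2 s0=0 s3=1 s1=0 clk=1 s2=0
t16.Δ3 s0=1 s3=1 s1=0 clk=1 s2=0
t17.Δ0 s0=1 s3=1 s1=0 clk=1 s2=0
t17.Δ1 s0=1 s3=1 s1=0 clk=0 s2=0
t18.Δ0 s0=1 s3=1 s1=0 clk=0 s2=0
t18.Δ1 s0=1 s3=1 s1=0 clk=1 s2=0
t18.Δ2 s0=1 s3=0 s1=0 clk=1 s2=1
t18.Δ3 s0=0 s3=0 s1=0 clk=1 s2=1
t19.Δ0 s0=0 s3=0 s1=0 clk=1 s2=1
t19.Δ1 s0=0 s3=0 s1=0 clk=0 s2=1

3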